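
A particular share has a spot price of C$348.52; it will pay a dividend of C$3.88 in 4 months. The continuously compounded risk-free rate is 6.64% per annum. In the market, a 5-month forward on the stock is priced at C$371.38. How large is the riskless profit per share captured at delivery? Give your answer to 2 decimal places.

PV(dividends) I = 3.88·e^(−0.0664·4/12) = 3.7951
Fair forward F* = (S − I)·e^(rT) = (348.52 − 3.7951)·e^0.027667 = 344.7249 × 1.028053 = 354.3955
Market C$371.38 > fair 354.3955: forward overpriced → cash-and-carry (borrow at r, buy the stock and collect the dividends, short the forward).
Profit at T = |F_mkt − F*| = |371.38 − 354.3955| = C$16.98 per share

C$16.98 per share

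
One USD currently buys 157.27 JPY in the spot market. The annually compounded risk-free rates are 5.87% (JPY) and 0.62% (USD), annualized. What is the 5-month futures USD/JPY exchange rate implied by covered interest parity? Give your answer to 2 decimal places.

By covered interest parity, F = S · (1+r_JPY)^T / (1+r_USD)^T
= 157.27 × 1.024052 / 1.002579 = 157.27 × 1.021418
F = 160.64 JPY per USD

160.64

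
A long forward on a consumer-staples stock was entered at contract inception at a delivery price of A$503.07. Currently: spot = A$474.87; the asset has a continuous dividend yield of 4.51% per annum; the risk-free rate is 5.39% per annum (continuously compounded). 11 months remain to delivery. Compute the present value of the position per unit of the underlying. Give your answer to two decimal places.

Current fair forward for the remaining 11 months: F = S·e^((r − q)·T), (r − q) = 0.0539 − 0.0451 = 0.0088
F = 474.87 · e^(0.0088 × 11/12) = 474.87 × 1.008099 = 478.7160
Value of long forward = (F − K)·e^(−rT) = (478.7160 − 503.07) · e^(−0.0539·11/12)
= -24.3540 × 0.951792 = -23.18

-A$23.18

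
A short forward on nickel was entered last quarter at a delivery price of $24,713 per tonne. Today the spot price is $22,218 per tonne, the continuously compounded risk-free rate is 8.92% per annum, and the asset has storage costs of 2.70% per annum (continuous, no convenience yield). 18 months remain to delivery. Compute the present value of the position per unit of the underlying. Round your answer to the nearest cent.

Current fair forward for the remaining 18 months: F = S·e^((r + u)·T), (r + u) = 0.0892 + 0.0270 = 0.1162
F = 22218 · e^(0.1162 × 18/12) = 22218 × 1.19041264 = 26448.5880
Value of long forward = (F − K)·e^(−rT) = (26448.5880 − 24713) · e^(−0.0892·18/12)
= 1735.5880 × 0.87476500 = 1518.23
Short position value = −(long value) = -$1518.23

-$1518.23 per tonne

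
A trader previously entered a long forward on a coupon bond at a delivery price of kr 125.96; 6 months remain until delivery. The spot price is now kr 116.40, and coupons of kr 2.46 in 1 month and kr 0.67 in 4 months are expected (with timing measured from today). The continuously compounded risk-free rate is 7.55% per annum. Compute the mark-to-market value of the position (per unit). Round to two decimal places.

PV(remaining coupons) I = 2.46·e^(−0.0755·1/12) + 0.67·e^(−0.0755·4/12) = 3.0979
Current forward F = (S − I)·e^(rT) = (116.40 − 3.0979)·e^(0.0755·6/12) = 113.3021 × 1.038472 = 117.6611
Value (long) = (F − K)·e^(−rT) = (117.6611 − 125.96) × 0.962954 = -7.9915
Value = -kr 7.99

-kr 7.99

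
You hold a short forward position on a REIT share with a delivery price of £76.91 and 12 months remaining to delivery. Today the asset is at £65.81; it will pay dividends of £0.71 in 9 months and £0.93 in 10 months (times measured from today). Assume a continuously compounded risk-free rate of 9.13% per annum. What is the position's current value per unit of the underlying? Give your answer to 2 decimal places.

PV(remaining dividends) I = 0.71·e^(−0.0913·9/12) + 0.93·e^(−0.0913·10/12) = 1.5249
Current forward F = (S − I)·e^(rT) = (65.81 − 1.5249)·e^(0.0913·12/12) = 64.2851 × 1.095598 = 70.4306
Value (long) = (F − K)·e^(−rT) = (70.4306 − 76.91) × 0.912744 = -5.9140
Short position value = −(long value) = £5.91

£5.91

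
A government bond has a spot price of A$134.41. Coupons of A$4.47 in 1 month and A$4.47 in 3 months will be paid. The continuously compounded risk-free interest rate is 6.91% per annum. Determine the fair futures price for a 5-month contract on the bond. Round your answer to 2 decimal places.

A$129.24

PV(coupons) I = 4.47·e^(−0.0691·1/12) + 4.47·e^(−0.0691·3/12)
I = 4.4443 + 4.3934 = 8.8377
F = (S − I)·e^(rT) = (134.41 − 8.8377) · e^(0.0691·5/12)
= 125.5723 · e^0.028792 = 125.5723 × 1.029210 = A$129.24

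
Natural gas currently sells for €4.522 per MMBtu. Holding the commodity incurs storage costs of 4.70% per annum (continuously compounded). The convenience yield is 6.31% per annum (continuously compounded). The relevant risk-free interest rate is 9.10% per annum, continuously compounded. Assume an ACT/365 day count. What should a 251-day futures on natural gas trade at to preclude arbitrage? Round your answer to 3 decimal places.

€4.761 per MMBtu

Net carry = r + u − y = 0.0910 + 0.0470 − 0.0631 = 0.0749
F = S·e^((r+u−y)T) = 4.522 · e^(0.0749 × 251/365) = 4.522 · e^0.051507
= 4.522 × 1.052857 = €4.761 per MMBtu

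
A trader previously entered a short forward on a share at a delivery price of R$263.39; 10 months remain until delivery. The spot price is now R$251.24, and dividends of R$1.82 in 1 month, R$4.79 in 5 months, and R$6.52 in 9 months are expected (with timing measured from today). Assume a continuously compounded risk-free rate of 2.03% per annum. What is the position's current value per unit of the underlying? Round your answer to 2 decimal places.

R$20.72

PV(remaining dividends) I = 1.82·e^(−0.0203·1/12) + 4.79·e^(−0.0203·5/12) + 6.52·e^(−0.0203·9/12) = 12.9881
Current forward F = (S − I)·e^(rT) = (251.24 − 12.9881)·e^(0.0203·10/12) = 238.2519 × 1.017061 = 242.3167
Value (long) = (F − K)·e^(−rT) = (242.3167 − 263.39) × 0.983226 = -20.7198
Short position value = −(long value) = R$20.72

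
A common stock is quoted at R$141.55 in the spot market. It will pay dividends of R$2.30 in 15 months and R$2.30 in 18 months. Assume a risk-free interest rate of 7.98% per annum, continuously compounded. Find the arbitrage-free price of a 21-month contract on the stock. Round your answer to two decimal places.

R$158.02

PV(dividends) I = 2.30·e^(−0.0798·15/12) + 2.30·e^(−0.0798·18/12)
I = 2.0816 + 2.0405 = 4.1221
F = (S − I)·e^(rT) = (141.55 − 4.1221) · e^(0.0798·21/12)
= 137.4279 · e^0.139650 = 137.4279 × 1.149871 = R$158.02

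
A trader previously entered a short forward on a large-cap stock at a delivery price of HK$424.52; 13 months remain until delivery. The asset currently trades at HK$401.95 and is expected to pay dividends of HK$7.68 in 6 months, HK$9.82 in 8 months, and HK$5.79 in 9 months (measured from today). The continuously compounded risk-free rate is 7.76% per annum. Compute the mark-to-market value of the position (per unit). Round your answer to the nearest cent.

HK$10.52

PV(remaining dividends) I = 7.68·e^(−0.0776·6/12) + 9.82·e^(−0.0776·8/12) + 5.79·e^(−0.0776·9/12) = 22.1753
Current forward F = (S − I)·e^(rT) = (401.95 − 22.1753)·e^(0.0776·13/12) = 379.7747 × 1.087701 = 413.0813
Value (long) = (F − K)·e^(−rT) = (413.0813 − 424.52) × 0.919370 = -10.5164
Short position value = −(long value) = HK$10.52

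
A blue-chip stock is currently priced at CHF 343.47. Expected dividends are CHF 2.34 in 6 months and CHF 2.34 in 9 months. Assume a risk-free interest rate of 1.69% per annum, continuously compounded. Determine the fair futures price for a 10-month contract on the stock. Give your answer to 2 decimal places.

PV(dividends) I = 2.34·e^(−0.0169·6/12) + 2.34·e^(−0.0169·9/12)
I = 2.3203 + 2.3105 = 4.6308
F = (S − I)·e^(rT) = (343.47 − 4.6308) · e^(0.0169·10/12)
= 338.8392 · e^0.014083 = 338.8392 × 1.014183 = CHF 343.64

CHF 343.64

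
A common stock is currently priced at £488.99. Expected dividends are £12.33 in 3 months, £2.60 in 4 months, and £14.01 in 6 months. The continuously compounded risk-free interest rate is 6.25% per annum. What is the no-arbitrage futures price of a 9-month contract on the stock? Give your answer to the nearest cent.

PV(dividends) I = 12.33·e^(−0.0625·3/12) + 2.60·e^(−0.0625·4/12) + 14.01·e^(−0.0625·6/12)
I = 12.1388 + 2.5464 + 13.5790 = 28.2642
F = (S − I)·e^(rT) = (488.99 − 28.2642) · e^(0.0625·9/12)
= 460.7258 · e^0.046875 = 460.7258 × 1.047991 = £482.84

£482.84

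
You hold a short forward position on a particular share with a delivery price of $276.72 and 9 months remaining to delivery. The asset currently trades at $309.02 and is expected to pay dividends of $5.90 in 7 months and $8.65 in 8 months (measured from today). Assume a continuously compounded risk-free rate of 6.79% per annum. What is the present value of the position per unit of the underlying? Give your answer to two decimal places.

PV(remaining dividends) I = 5.90·e^(−0.0679·7/12) + 8.65·e^(−0.0679·8/12) = 13.9381
Current forward F = (S − I)·e^(rT) = (309.02 − 13.9381)·e^(0.0679·9/12) = 295.0819 × 1.052244 = 310.4982
Value (long) = (F − K)·e^(−rT) = (310.4982 − 276.72) × 0.950350 = 32.1011
Short position value = −(long value) = -$32.10

-$32.10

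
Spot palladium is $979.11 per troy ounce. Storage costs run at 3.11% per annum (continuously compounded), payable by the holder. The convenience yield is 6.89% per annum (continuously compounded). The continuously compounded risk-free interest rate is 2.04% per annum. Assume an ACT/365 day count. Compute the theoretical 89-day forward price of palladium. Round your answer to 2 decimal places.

$974.96 per troy ounce

Net carry = r + u − y = 0.0204 + 0.0311 − 0.0689 = -0.0174
F = S·e^((r+u−y)T) = 979.11 · e^(-0.0174 × 89/365) = 979.11 · e^-0.004243
= 979.11 × 0.995766 = $974.96 per troy ounce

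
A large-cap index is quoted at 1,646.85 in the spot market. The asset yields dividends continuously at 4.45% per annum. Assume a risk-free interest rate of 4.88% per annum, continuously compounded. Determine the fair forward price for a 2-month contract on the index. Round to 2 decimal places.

1,648.03

F = S·e^((r − q)T) = 1646.85 · e^((0.0488 − 0.0445) × 2/12)
= 1646.85 · e^0.00071667 = 1646.85 × 1.00071693
F = 1,648.03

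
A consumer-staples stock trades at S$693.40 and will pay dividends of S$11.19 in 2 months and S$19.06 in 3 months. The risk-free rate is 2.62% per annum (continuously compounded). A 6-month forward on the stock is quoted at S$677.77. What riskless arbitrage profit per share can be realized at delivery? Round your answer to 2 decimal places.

PV(dividends) I = 11.19·e^(−0.0262·2/12) + 19.06·e^(−0.0262·3/12) = 30.0768
Fair forward F* = (S − I)·e^(rT) = (693.40 − 30.0768)·e^0.013100 = 663.3232 × 1.013186 = 672.0698
Market S$677.77 > fair 672.0698: forward overpriced → cash-and-carry (borrow at r, buy the stock and collect the dividends, short the forward).
Profit at T = |F_mkt − F*| = |677.77 − 672.0698| = S$5.70 per share

S$5.70 per share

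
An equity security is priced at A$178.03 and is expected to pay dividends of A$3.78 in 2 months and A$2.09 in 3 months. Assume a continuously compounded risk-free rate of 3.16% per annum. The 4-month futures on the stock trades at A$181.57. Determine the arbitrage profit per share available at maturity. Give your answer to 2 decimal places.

PV(dividends) I = 3.78·e^(−0.0316·2/12) + 2.09·e^(−0.0316·3/12) = 5.8337
Fair futures F* = (S − I)·e^(rT) = (178.03 − 5.8337)·e^0.010533 = 172.1963 × 1.010589 = 174.0197
Market A$181.57 > fair 174.0197: forward overpriced → cash-and-carry (borrow at r, buy the stock and collect the dividends, short the forward).
Profit at T = |F_mkt − F*| = |181.57 − 174.0197| = A$7.55 per share

A$7.55 per share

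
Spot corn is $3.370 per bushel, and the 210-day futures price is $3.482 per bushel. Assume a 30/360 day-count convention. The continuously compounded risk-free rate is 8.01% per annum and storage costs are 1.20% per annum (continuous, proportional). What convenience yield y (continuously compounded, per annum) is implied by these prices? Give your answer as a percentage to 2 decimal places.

3.61%

F = S·e^((r+u−y)T) ⇒ (r+u−y) = ln(F/S)/T
ln(3.482/3.370) = 0.032694; /T ⇒ 0.056047
y = r + u − ln(F/S)/T = 0.0801 + 0.0120 − 0.056047 = 0.036053
y = 3.61%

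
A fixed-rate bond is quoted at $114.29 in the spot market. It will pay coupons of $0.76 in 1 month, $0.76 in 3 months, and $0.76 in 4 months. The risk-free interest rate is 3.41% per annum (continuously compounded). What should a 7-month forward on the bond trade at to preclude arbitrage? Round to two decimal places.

PV(coupons) I = 0.76·e^(−0.0341·1/12) + 0.76·e^(−0.0341·3/12) + 0.76·e^(−0.0341·4/12)
I = 0.7578 + 0.7535 + 0.7514 = 2.2627
F = (S − I)·e^(rT) = (114.29 − 2.2627) · e^(0.0341·7/12)
= 112.0273 · e^0.019892 = 112.0273 × 1.020091 = $114.28

$114.28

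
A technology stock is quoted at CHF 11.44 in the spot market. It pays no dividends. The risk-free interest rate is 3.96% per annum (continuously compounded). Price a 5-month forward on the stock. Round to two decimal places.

CHF 11.63

F = S·e^(rT) = 11.44 · e^(0.0396 × 5/12)
= 11.44 · e^0.016500 = 11.44 × 1.016637
F = CHF 11.63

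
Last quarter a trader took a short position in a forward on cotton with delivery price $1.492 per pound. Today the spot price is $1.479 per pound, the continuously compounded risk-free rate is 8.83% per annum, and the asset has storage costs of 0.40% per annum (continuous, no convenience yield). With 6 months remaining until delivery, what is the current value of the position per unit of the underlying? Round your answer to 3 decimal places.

Current fair forward for the remaining 6 months: F = S·e^((r + u)·T), (r + u) = 0.0883 + 0.0040 = 0.0923
F = 1.479 · e^(0.0923 × 6/12) = 1.479 × 1.047231 = 1.5489
Value of long forward = (F − K)·e^(−rT) = (1.5489 − 1.492) · e^(−0.0883·6/12)
= 0.0569 × 0.956810 = 0.054
Short position value = −(long value) = -$0.054

-$0.054 per pound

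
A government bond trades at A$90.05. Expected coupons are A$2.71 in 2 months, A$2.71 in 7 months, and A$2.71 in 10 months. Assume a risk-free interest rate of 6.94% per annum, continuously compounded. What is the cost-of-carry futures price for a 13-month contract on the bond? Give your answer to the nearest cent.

A$88.63

PV(coupons) I = 2.71·e^(−0.0694·2/12) + 2.71·e^(−0.0694·7/12) + 2.71·e^(−0.0694·10/12)
I = 2.6788 + 2.6025 + 2.5577 = 7.8390
F = (S − I)·e^(rT) = (90.05 − 7.8390) · e^(0.0694·13/12)
= 82.2110 · e^0.075183 = 82.2110 × 1.078081 = A$88.63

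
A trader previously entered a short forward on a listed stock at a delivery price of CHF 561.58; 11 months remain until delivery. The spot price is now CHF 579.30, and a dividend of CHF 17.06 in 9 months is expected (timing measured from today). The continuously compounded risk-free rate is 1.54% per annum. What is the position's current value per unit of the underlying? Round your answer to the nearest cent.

-CHF 8.73

PV(remaining dividends) I = 17.06·e^(−0.0154·9/12) = 16.8641
Current forward F = (S − I)·e^(rT) = (579.30 − 16.8641)·e^(0.0154·11/12) = 562.4359 × 1.014217 = 570.4321
Value (long) = (F − K)·e^(−rT) = (570.4321 − 561.58) × 0.985983 = 8.7280
Short position value = −(long value) = -CHF 8.73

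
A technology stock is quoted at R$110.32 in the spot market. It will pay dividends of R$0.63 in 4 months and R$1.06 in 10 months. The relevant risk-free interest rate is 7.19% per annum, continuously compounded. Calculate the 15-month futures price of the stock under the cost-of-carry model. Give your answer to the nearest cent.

PV(dividends) I = 0.63·e^(−0.0719·4/12) + 1.06·e^(−0.0719·10/12)
I = 0.6151 + 0.9984 = 1.6135
F = (S − I)·e^(rT) = (110.32 − 1.6135) · e^(0.0719·15/12)
= 108.7065 · e^0.089875 = 108.7065 × 1.094038 = R$118.93

R$118.93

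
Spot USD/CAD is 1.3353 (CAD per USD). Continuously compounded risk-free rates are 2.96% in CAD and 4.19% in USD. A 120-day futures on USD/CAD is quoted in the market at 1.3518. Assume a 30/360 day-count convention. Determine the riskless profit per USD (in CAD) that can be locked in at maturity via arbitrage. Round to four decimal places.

0.0220 per USD (in CAD)

Fair futures: F* = S·e^(carry·T), with carry = (r_CAD − r_USD) = 0.0296 − 0.0419 = -0.0123
F* = 1.3353 · e^(-0.0123 × 120/360) = 1.3353 · e^-0.004100 = 1.3353 × 0.995908 = 1.3298
Market 1.3518 > fair 1.3298: forward overpriced → cash-and-carry (buy spot, short the forward).
At maturity, profit = |F_mkt − F*| = |1.3518 − 1.3298| = 0.0220 per USD (in CAD)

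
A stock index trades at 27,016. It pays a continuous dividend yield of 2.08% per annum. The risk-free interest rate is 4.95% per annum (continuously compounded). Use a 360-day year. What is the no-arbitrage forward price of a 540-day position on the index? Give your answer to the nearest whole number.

28,204

F = S·e^((r − q)T) = 27016 · e^((0.0495 − 0.0208) × 540/360)
= 27016 · e^0.043050 = 27016 × 1.043990
F = 28,204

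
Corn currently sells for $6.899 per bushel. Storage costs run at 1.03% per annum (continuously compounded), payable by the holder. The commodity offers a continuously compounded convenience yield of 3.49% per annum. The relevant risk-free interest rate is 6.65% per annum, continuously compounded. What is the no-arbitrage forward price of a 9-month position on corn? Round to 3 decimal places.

$7.119 per bushel

Net carry = r + u − y = 0.0665 + 0.0103 − 0.0349 = 0.0419
F = S·e^((r+u−y)T) = 6.899 · e^(0.0419 × 9/12) = 6.899 · e^0.031425
= 6.899 × 1.031924 = $7.119 per bushel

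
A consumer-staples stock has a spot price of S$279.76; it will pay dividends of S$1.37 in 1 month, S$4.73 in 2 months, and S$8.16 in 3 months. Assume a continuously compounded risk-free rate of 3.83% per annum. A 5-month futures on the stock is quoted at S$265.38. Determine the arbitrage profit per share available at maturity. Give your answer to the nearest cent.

PV(dividends) I = 1.37·e^(−0.0383·1/12) + 4.73·e^(−0.0383·2/12) + 8.16·e^(−0.0383·3/12) = 14.1478
Fair futures F* = (S − I)·e^(rT) = (279.76 − 14.1478)·e^0.015958 = 265.6122 × 1.016086 = 269.8848
Market S$265.38 < fair 269.8848: forward underpriced → reverse cash-and-carry (short the stock, invest proceeds at r, pay the dividends, go long the forward).
Profit at T = |F_mkt − F*| = |265.38 − 269.8848| = S$4.50 per share

S$4.50 per share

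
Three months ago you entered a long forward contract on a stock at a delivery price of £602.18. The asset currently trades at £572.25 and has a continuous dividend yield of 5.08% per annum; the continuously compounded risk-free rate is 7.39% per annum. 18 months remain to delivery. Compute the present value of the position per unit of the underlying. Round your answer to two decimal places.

-£8.73

Current fair forward for the remaining 18 months: F = S·e^((r − q)·T), (r − q) = 0.0739 − 0.0508 = 0.0231
F = 572.25 · e^(0.0231 × 18/12) = 572.25 × 1.035257 = 592.4258
Value of long forward = (F − K)·e^(−rT) = (592.4258 − 602.18) · e^(−0.0739·18/12)
= -9.7542 × 0.895073 = -8.73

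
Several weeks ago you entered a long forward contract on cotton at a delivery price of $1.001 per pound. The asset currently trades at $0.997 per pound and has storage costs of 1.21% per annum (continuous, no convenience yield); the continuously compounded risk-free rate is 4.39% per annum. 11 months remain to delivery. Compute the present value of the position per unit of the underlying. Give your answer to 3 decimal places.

Current fair forward for the remaining 11 months: F = S·e^((r + u)·T), (r + u) = 0.0439 + 0.0121 = 0.0560
F = 0.997 · e^(0.0560 × 11/12) = 0.997 × 1.052674 = 1.0495
Value of long forward = (F − K)·e^(−rT) = (1.0495 − 1.001) · e^(−0.0439·11/12)
= 0.0485 × 0.960557 = 0.047

$0.047 per pound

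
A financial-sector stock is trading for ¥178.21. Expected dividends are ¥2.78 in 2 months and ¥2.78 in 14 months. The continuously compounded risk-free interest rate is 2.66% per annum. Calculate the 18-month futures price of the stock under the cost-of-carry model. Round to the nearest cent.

¥179.78

PV(dividends) I = 2.78·e^(−0.0266·2/12) + 2.78·e^(−0.0266·14/12)
I = 2.7677 + 2.6951 = 5.4628
F = (S − I)·e^(rT) = (178.21 − 5.4628) · e^(0.0266·18/12)
= 172.7472 · e^0.039900 = 172.7472 × 1.040707 = ¥179.78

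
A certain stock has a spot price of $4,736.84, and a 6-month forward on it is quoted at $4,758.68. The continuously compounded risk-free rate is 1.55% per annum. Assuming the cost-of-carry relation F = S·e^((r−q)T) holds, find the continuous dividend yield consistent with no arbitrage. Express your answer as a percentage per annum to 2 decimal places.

0.63%

From F = S·e^((r−q)T): (r − q) = ln(F/S)/T
ln(4758.68/4736.84) = ln(1.004611) = 0.004600
(r − q) = 0.004600 / (6/12) = 0.009200
q = r − ln(F/S)/T = 0.0155 − 0.009200 = 0.006300
q = 0.63%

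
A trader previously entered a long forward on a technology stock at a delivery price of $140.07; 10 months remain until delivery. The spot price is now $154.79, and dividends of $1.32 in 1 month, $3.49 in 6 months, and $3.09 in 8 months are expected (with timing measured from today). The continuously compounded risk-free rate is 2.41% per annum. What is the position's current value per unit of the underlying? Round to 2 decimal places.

$9.70

PV(remaining dividends) I = 1.32·e^(−0.0241·1/12) + 3.49·e^(−0.0241·6/12) + 3.09·e^(−0.0241·8/12) = 7.8063
Current forward F = (S − I)·e^(rT) = (154.79 − 7.8063)·e^(0.0241·10/12) = 146.9837 × 1.020286 = 149.9654
Value (long) = (F − K)·e^(−rT) = (149.9654 − 140.07) × 0.980117 = 9.6986
Value = $9.70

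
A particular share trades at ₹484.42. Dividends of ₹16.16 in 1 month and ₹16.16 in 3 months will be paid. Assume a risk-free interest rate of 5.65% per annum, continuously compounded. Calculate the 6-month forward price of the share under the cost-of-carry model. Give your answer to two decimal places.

₹465.37

PV(dividends) I = 16.16·e^(−0.0565·1/12) + 16.16·e^(−0.0565·3/12)
I = 16.0841 + 15.9333 = 32.0174
F = (S − I)·e^(rT) = (484.42 − 32.0174) · e^(0.0565·6/12)
= 452.4026 · e^0.028250 = 452.4026 × 1.028653 = ₹465.37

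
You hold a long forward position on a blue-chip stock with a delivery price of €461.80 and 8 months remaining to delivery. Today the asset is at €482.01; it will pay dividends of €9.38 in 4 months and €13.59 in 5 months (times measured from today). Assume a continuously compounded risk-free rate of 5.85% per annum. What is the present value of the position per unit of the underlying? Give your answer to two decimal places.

€15.41

PV(remaining dividends) I = 9.38·e^(−0.0585·4/12) + 13.59·e^(−0.0585·5/12) = 22.4616
Current forward F = (S − I)·e^(rT) = (482.01 − 22.4616)·e^(0.0585·8/12) = 459.5484 × 1.039770 = 477.8246
Value (long) = (F − K)·e^(−rT) = (477.8246 − 461.80) × 0.961751 = 15.4117
Value = €15.41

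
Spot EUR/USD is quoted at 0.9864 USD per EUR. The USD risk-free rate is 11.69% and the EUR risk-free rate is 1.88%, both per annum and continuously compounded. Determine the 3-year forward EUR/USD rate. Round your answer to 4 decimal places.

F = S·e^((r_USD − r_EUR)T) = 0.9864 · e^((0.1169 − 0.0188) × 3)
= 0.9864 · e^0.294300 = 0.9864 × 1.342186
F = 1.3239 USD per EUR

1.3239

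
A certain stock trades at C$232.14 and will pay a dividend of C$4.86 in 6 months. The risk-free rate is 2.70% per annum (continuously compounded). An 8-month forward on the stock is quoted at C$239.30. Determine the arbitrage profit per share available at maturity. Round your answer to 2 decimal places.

C$7.83 per share

PV(dividends) I = 4.86·e^(−0.0270·6/12) = 4.7948
Fair forward F* = (S − I)·e^(rT) = (232.14 − 4.7948)·e^0.018000 = 227.3452 × 1.018163 = 231.4745
Market C$239.30 > fair 231.4745: forward overpriced → cash-and-carry (borrow at r, buy the stock and collect the dividends, short the forward).
Profit at T = |F_mkt − F*| = |239.30 − 231.4745| = C$7.83 per share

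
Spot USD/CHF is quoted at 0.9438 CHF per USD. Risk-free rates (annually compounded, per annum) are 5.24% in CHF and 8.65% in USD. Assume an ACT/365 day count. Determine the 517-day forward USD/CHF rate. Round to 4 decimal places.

0.9021

By covered interest parity, F = S · (1+r_CHF)^T / (1+r_USD)^T
= 0.9438 × 1.075023 / 1.124693 = 0.9438 × 0.955837
F = 0.9021 CHF per USD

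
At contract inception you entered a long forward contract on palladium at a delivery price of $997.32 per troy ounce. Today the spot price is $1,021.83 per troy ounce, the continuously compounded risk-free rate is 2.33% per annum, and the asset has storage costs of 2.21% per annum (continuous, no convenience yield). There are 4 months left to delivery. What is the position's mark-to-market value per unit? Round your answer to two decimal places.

$39.78 per troy ounce

Current fair forward for the remaining 4 months: F = S·e^((r + u)·T), (r + u) = 0.0233 + 0.0221 = 0.0454
F = 1021.83 · e^(0.0454 × 4/12) = 1021.83 × 1.01524842 = 1037.4113
Value of long forward = (F − K)·e^(−rT) = (1037.4113 − 997.32) · e^(−0.0233·4/12)
= 40.0913 × 0.99226342 = 39.78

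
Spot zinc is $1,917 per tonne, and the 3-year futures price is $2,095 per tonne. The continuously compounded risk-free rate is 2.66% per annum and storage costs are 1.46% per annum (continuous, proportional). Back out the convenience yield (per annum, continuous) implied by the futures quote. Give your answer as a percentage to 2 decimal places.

F = S·e^((r+u−y)T) ⇒ (r+u−y) = ln(F/S)/T
ln(2095/1917) = 0.088792; /T ⇒ 0.029597
y = r + u − ln(F/S)/T = 0.0266 + 0.0146 − 0.029597 = 0.011603
y = 1.16%

1.16%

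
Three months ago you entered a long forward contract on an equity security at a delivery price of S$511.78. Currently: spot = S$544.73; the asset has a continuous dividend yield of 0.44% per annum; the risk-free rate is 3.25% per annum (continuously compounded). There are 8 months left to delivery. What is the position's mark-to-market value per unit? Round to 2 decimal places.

Current fair forward for the remaining 8 months: F = S·e^((r − q)·T), (r − q) = 0.0325 − 0.0044 = 0.0281
F = 544.73 · e^(0.0281 × 8/12) = 544.73 × 1.018910 = 555.0308
Value of long forward = (F − K)·e^(−rT) = (555.0308 − 511.78) · e^(−0.0325·8/12)
= 43.2508 × 0.978566 = 42.32

S$42.32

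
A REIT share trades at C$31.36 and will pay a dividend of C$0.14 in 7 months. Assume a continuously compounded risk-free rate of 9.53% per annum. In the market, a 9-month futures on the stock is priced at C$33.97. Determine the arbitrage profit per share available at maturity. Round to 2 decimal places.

C$0.43 per share

PV(dividends) I = 0.14·e^(−0.0953·7/12) = 0.1324
Fair futures F* = (S − I)·e^(rT) = (31.36 − 0.1324)·e^0.071475 = 31.2276 × 1.074091 = 33.5413
Market C$33.97 > fair 33.5413: forward overpriced → cash-and-carry (borrow at r, buy the stock and collect the dividends, short the forward).
Profit at T = |F_mkt − F*| = |33.97 − 33.5413| = C$0.43 per share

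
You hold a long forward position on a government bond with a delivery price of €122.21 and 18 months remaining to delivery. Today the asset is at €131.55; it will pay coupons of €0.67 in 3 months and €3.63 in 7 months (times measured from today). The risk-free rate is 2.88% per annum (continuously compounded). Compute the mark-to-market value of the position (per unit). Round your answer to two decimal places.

€10.27

PV(remaining coupons) I = 0.67·e^(−0.0288·3/12) + 3.63·e^(−0.0288·7/12) = 4.2347
Current forward F = (S − I)·e^(rT) = (131.55 − 4.2347)·e^(0.0288·18/12) = 127.3153 × 1.044147 = 132.9359
Value (long) = (F − K)·e^(−rT) = (132.9359 − 122.21) × 0.957720 = 10.2724
Value = €10.27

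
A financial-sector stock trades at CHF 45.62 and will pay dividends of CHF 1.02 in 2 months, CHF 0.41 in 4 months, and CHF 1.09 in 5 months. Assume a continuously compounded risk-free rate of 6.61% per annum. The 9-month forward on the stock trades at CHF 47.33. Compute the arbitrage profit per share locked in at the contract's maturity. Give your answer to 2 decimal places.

CHF 1.99 per share

PV(dividends) I = 1.02·e^(−0.0661·2/12) + 0.41·e^(−0.0661·4/12) + 1.09·e^(−0.0661·5/12) = 2.4703
Fair forward F* = (S − I)·e^(rT) = (45.62 − 2.4703)·e^0.049575 = 43.1497 × 1.050824 = 45.3427
Market CHF 47.33 > fair 45.3427: forward overpriced → cash-and-carry (borrow at r, buy the stock and collect the dividends, short the forward).
Profit at T = |F_mkt − F*| = |47.33 − 45.3427| = CHF 1.99 per share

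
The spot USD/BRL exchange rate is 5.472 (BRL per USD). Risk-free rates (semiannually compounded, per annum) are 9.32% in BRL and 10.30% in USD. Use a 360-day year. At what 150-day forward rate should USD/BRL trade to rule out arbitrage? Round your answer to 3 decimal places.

By covered interest parity, F = S · (1+r_BRL/2)^(2T) / (1+r_USD/2)^(2T)
= 5.472 × 1.038685 / 1.042736 = 5.472 × 0.996115
F = 5.451 BRL per USD

5.451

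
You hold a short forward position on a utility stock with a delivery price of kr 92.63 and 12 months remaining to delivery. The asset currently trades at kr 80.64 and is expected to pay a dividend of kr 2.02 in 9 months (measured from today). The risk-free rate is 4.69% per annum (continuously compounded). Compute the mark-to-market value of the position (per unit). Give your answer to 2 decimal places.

PV(remaining dividends) I = 2.02·e^(−0.0469·9/12) = 1.9502
Current forward F = (S − I)·e^(rT) = (80.64 − 1.9502)·e^(0.0469·12/12) = 78.6898 × 1.048017 = 82.4682
Value (long) = (F − K)·e^(−rT) = (82.4682 − 92.63) × 0.954183 = -9.6962
Short position value = −(long value) = kr 9.70

kr 9.70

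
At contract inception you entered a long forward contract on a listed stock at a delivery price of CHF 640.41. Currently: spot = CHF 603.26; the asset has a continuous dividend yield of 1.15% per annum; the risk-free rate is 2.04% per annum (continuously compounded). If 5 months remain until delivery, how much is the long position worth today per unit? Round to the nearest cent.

Current fair forward for the remaining 5 months: F = S·e^((r − q)·T), (r − q) = 0.0204 − 0.0115 = 0.0089
F = 603.26 · e^(0.0089 × 5/12) = 603.26 × 1.003715 = 605.5011
Value of long forward = (F − K)·e^(−rT) = (605.5011 − 640.41) · e^(−0.0204·5/12)
= -34.9089 × 0.991536 = -34.61

-CHF 34.61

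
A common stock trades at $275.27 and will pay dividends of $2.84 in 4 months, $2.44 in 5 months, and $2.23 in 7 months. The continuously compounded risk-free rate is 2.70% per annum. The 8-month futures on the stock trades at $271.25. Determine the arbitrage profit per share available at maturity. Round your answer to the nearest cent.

PV(dividends) I = 2.84·e^(−0.0270·4/12) + 2.44·e^(−0.0270·5/12) + 2.23·e^(−0.0270·7/12) = 7.4224
Fair futures F* = (S − I)·e^(rT) = (275.27 − 7.4224)·e^0.018000 = 267.8476 × 1.018163 = 272.7125
Market $271.25 < fair 272.7125: forward underpriced → reverse cash-and-carry (short the stock, invest proceeds at r, pay the dividends, go long the forward).
Profit at T = |F_mkt − F*| = |271.25 − 272.7125| = $1.46 per share

$1.46 per share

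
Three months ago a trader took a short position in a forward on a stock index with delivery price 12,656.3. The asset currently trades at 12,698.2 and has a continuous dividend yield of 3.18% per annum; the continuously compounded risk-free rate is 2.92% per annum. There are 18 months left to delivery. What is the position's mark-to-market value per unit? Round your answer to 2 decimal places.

Current fair forward for the remaining 18 months: F = S·e^((r − q)·T), (r − q) = 0.0292 − 0.0318 = -0.0026
F = 12698.2 · e^(-0.0026 × 18/12) = 12698.2 × 0.99610760 = 12648.7735
Value of long forward = (F − K)·e^(−rT) = (12648.7735 − 12656.3) · e^(−0.0292·18/12)
= -7.5265 × 0.95714537 = -7.20
Short position value = −(long value) = 7.20

7.20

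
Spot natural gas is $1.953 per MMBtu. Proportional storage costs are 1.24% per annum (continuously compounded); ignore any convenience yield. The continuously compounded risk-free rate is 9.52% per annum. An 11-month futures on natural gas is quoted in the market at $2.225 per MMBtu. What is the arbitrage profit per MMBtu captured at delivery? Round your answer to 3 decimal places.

Fair futures: F* = S·e^(carry·T), with carry = (r + u) = 0.0952 + 0.0124 = 0.1076
F* = 1.953 · e^(0.1076 × 11/12) = 1.953 · e^0.098633 = 1.953 × 1.103661 = $2.1554
Market $2.225 > fair $2.1554: forward overpriced → cash-and-carry (buy spot, short the forward).
At maturity, profit = |F_mkt − F*| = |2.225 − 2.1554| = $0.070 per MMBtu

$0.070 per MMBtu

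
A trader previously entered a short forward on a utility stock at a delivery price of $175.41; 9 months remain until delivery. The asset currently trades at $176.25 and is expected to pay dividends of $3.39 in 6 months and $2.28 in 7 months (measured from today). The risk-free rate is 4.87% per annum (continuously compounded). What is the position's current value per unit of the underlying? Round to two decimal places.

PV(remaining dividends) I = 3.39·e^(−0.0487·6/12) + 2.28·e^(−0.0487·7/12) = 5.5246
Current forward F = (S − I)·e^(rT) = (176.25 − 5.5246)·e^(0.0487·9/12) = 170.7254 × 1.037200 = 177.0764
Value (long) = (F − K)·e^(−rT) = (177.0764 − 175.41) × 0.964134 = 1.6066
Short position value = −(long value) = -$1.61

-$1.61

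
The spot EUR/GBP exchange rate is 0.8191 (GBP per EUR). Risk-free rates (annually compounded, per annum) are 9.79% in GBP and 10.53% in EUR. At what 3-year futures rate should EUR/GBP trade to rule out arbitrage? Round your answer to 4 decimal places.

By covered interest parity, F = S · (1+r_GBP)^T / (1+r_EUR)^T
= 0.8191 × 1.323392 / 1.350332 = 0.8191 × 0.980049
F = 0.8028 GBP per EUR

0.8028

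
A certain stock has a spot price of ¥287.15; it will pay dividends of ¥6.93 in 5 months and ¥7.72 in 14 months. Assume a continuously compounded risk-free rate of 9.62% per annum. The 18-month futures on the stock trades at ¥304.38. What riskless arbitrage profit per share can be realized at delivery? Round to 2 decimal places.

PV(dividends) I = 6.93·e^(−0.0962·5/12) + 7.72·e^(−0.0962·14/12) = 13.5581
Fair futures F* = (S − I)·e^(rT) = (287.15 − 13.5581)·e^0.144300 = 273.5919 × 1.155231 = 316.0618
Market ¥304.38 < fair 316.0618: forward underpriced → reverse cash-and-carry (short the stock, invest proceeds at r, pay the dividends, go long the forward).
Profit at T = |F_mkt − F*| = |304.38 − 316.0618| = ¥11.68 per share

¥11.68 per share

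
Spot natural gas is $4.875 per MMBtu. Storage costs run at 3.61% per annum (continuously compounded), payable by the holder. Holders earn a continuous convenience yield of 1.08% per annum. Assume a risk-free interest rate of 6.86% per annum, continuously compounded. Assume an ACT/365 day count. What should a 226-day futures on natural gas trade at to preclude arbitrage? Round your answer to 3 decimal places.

$5.167 per MMBtu

Net carry = r + u − y = 0.0686 + 0.0361 − 0.0108 = 0.0939
F = S·e^((r+u−y)T) = 4.875 · e^(0.0939 × 226/365) = 4.875 · e^0.058141
= 4.875 × 1.059864 = $5.167 per MMBtu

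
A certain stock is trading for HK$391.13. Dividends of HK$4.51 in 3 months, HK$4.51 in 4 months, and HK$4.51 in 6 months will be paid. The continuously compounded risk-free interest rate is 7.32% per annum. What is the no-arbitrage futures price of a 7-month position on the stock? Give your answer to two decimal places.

HK$394.44

PV(dividends) I = 4.51·e^(−0.0732·3/12) + 4.51·e^(−0.0732·4/12) + 4.51·e^(−0.0732·6/12)
I = 4.4282 + 4.4013 + 4.3479 = 13.1774
F = (S − I)·e^(rT) = (391.13 − 13.1774) · e^(0.0732·7/12)
= 377.9526 · e^0.042700 = 377.9526 × 1.043625 = HK$394.44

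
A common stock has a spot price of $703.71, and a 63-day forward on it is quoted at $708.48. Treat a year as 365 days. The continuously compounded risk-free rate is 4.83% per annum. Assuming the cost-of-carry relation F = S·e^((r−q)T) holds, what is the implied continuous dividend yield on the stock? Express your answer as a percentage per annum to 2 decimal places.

From F = S·e^((r−q)T): (r − q) = ln(F/S)/T
ln(708.48/703.71) = ln(1.006778) = 0.006755
(r − q) = 0.006755 / (63/365) = 0.039136
q = r − ln(F/S)/T = 0.0483 − 0.039136 = 0.009164
q = 0.92%

0.92%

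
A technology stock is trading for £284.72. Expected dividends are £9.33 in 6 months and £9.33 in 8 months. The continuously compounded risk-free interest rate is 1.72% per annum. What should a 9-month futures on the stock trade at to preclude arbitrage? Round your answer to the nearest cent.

PV(dividends) I = 9.33·e^(−0.0172·6/12) + 9.33·e^(−0.0172·8/12)
I = 9.2501 + 9.2236 = 18.4737
F = (S − I)·e^(rT) = (284.72 − 18.4737) · e^(0.0172·9/12)
= 266.2463 · e^0.012900 = 266.2463 × 1.012984 = £269.70

£269.70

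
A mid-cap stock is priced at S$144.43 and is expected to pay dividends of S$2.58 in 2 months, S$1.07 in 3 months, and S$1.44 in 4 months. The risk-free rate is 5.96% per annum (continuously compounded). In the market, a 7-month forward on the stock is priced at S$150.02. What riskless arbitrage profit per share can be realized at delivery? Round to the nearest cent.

PV(dividends) I = 2.58·e^(−0.0596·2/12) + 1.07·e^(−0.0596·3/12) + 1.44·e^(−0.0596·4/12) = 5.0203
Fair forward F* = (S − I)·e^(rT) = (144.43 − 5.0203)·e^0.034767 = 139.4097 × 1.035378 = 144.3417
Market S$150.02 > fair 144.3417: forward overpriced → cash-and-carry (borrow at r, buy the stock and collect the dividends, short the forward).
Profit at T = |F_mkt − F*| = |150.02 − 144.3417| = S$5.68 per share

S$5.68 per share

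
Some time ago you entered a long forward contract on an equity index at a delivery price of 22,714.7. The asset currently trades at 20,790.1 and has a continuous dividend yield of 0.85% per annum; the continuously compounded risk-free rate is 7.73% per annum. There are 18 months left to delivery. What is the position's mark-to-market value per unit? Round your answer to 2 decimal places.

Current fair forward for the remaining 18 months: F = S·e^((r − q)·T), (r − q) = 0.0773 − 0.0085 = 0.0688
F = 20790.1 · e^(0.0688 × 18/12) = 20790.1 × 1.10871313 = 23050.2568
Value of long forward = (F − K)·e^(−rT) = (23050.2568 − 22714.7) · e^(−0.0773·18/12)
= 335.5568 × 0.89051975 = 298.82

298.82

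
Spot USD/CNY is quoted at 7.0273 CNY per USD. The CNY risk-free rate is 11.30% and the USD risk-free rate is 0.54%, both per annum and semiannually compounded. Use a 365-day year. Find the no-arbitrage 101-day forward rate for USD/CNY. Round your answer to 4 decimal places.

7.2335

By covered interest parity, F = S · (1+r_CNY/2)^(2T) / (1+r_USD/2)^(2T)
= 7.0273 × 1.030884 / 1.001493 = 7.0273 × 1.029347
F = 7.2335 CNY per USD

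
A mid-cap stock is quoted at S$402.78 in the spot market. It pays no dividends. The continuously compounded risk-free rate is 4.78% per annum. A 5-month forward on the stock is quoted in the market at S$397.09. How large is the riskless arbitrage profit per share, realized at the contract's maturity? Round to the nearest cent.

Fair forward: F* = S·e^(carry·T), with carry = r = 0.0478
F* = 402.78 · e^(0.0478 × 5/12) = 402.78 · e^0.019917 = 402.78 × 1.020117 = S$410.8827
Market S$397.09 < fair S$410.8827: forward underpriced → reverse cash-and-carry (short spot, go long the forward).
At maturity, profit = |F_mkt − F*| = |397.09 − 410.8827| = S$13.79 per share

S$13.79 per share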